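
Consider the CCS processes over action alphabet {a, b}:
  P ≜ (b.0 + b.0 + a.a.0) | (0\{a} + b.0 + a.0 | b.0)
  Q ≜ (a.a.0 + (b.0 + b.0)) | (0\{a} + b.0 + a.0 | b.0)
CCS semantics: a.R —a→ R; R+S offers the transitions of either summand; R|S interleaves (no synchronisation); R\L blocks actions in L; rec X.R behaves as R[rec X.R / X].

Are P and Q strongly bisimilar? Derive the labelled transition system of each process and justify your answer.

P's transition system — 15 states:
  p0 = (b.0 + b.0 + a.a.0) | (0\{a} + b.0 + a.0 | b.0) → -a-> p1, -a-> p2, -b-> p3, -b-> p4, -b-> p5
  p1 = (b.0 + b.0 + a.a.0) | (0 | b.0) → -a-> p6, -b-> p7, -b-> p8
  p2 = a.0 | (0\{a} + b.0 + a.0 | b.0) → -a-> p5, -a-> p6, -b-> p10, -b-> p9
  p3 = (b.0 + b.0 + a.a.0) | (a.0 | 0) → -a-> p7, -a-> p9, -b-> p11
  p4 = (b.0 + b.0 + a.a.0) | 0 → -a-> p10, -b-> p12
  p5 = 0 | (0\{a} + b.0 + a.0 | b.0) → -a-> p8, -b-> p11, -b-> p12
  p6 = a.0 | (0 | b.0) → -a-> p8, -b-> p13
  p7 = (b.0 + b.0 + a.a.0) | (0 | 0) → -a-> p13, -b-> p14
  p8 = 0 | (0 | b.0) → -b-> p14
  p9 = a.0 | (a.0 | 0) → -a-> p11, -a-> p13
  p10 = a.0 | 0 → -a-> p12
  p11 = 0 | (a.0 | 0) → -a-> p14
  p12 = 0 | 0 → ·
  p13 = a.0 | (0 | 0) → -a-> p14
  p14 = 0 | (0 | 0) → ·
Q's transition system — 15 states:
  q0 = (a.a.0 + (b.0 + b.0)) | (0\{a} + b.0 + a.0 | b.0) → -a-> q1, -a-> q2, -b-> q3, -b-> q4, -b-> q5
  q1 = (a.a.0 + (b.0 + b.0)) | (0 | b.0) → -a-> q6, -b-> q7, -b-> q8
  q2 = a.0 | (0\{a} + b.0 + a.0 | b.0) → -a-> q5, -a-> q6, -b-> q10, -b-> q9
  q3 = (a.a.0 + (b.0 + b.0)) | (a.0 | 0) → -a-> q7, -a-> q9, -b-> q11
  q4 = (a.a.0 + (b.0 + b.0)) | 0 → -a-> q10, -b-> q12
  q5 = 0 | (0\{a} + b.0 + a.0 | b.0) → -a-> q8, -b-> q11, -b-> q12
  q6 = a.0 | (0 | b.0) → -a-> q8, -b-> q13
  q7 = (a.a.0 + (b.0 + b.0)) | (0 | 0) → -a-> q13, -b-> q14
  q8 = 0 | (0 | b.0) → -b-> q14
  q9 = a.0 | (a.0 | 0) → -a-> q11, -a-> q13
  q10 = a.0 | 0 → -a-> q12
  q11 = 0 | (a.0 | 0) → -a-> q14
  q12 = 0 | 0 → ·
  q13 = a.0 | (0 | 0) → -a-> q14
  q14 = 0 | (0 | 0) → ·
Coarsest stable partition (strong bisimilarity classes):
  B0 = {p0, q0}
  B1 = {p4, p7, q4, q7}
  B2 = {p12, p14, q12, q14}
  B3 = {p10, p11, p13, q10, q11, q13}
  B4 = {p1, q1}
  B5 = {p6, q6}
  B6 = {p8, q8}
  B7 = {p5, q5}
  B8 = {p2, q2}
  B9 = {p9, q9}
  B10 = {p3, q3}
p0 ∈ B0, q0 ∈ B0 → same block

P ~ Q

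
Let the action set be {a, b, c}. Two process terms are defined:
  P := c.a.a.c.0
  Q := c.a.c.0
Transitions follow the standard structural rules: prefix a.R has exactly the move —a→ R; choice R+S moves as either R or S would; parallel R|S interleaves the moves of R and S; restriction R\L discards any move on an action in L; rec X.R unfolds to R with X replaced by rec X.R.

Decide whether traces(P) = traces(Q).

trace-distinct — witness ⟨caa⟩

LTS(P): 5 reachable states
  s0 = c.a.a.c.0 :: -c-> s1
  s1 = a.a.c.0 :: -a-> s2
  s2 = a.c.0 :: -a-> s3
  s3 = c.0 :: -c-> s4
  s4 = 0 :: stopped
LTS(Q): 4 reachable states
  t0 = c.a.c.0 :: -c-> t1
  t1 = a.c.0 :: -a-> t2
  t2 = c.0 :: -c-> t3
  t3 = 0 :: stopped
Executing caa from P (initial set {s0}):
  step 1 (c): {s1}
  step 2 (a): {s2}
  step 3 (a): {s3}
  P completes σ.
Executing caa from Q (initial set {t0}):
  step 1 (c): {t1}
  step 2 (a): {t2}
  step 3 (a): ∅ (Q stuck)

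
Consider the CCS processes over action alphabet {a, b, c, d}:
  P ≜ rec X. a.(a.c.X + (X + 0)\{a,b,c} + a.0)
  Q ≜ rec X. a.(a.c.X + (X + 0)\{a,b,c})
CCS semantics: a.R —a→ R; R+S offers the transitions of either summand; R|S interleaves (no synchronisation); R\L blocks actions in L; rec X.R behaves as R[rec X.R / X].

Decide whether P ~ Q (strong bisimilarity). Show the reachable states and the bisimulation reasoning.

NO

Reachable graph of P (4 states):
  m0 = rec X. a.(a.c.X + (X + 0)\{a,b,c} + a.0) has moves ··a··> m1
  m1 = a.c.(rec X. a.(a.c.X + (X + 0)\{a,b,c} + a.0)) + ((rec X. a.(a.c.X + (X + 0)\{a,b,c} + a.0)) + 0)\{a,b,c} + a.0 has moves ··a··> m2, ··a··> m3
  m2 = 0 has moves ∅
  m3 = c.(rec X. a.(a.c.X + (X + 0)\{a,b,c} + a.0)) has moves ··c··> m0
Reachable graph of Q (3 states):
  n0 = rec X. a.(a.c.X + (X + 0)\{a,b,c}) has moves ··a··> n1
  n1 = a.c.(rec X. a.(a.c.X + (X + 0)\{a,b,c})) + ((rec X. a.(a.c.X + (X + 0)\{a,b,c})) + 0)\{a,b,c} has moves ··a··> n2
  n2 = c.(rec X. a.(a.c.X + (X + 0)\{a,b,c})) has moves ··c··> n0
Coarsest stable partition (strong bisimilarity classes):
  B0 = {m0}
  B1 = {m1}
  B2 = {m2}
  B3 = {m3}
  B4 = {n0}
  B5 = {n1}
  B6 = {n2}
m0 ∈ B0, n0 ∈ B4 → different blocks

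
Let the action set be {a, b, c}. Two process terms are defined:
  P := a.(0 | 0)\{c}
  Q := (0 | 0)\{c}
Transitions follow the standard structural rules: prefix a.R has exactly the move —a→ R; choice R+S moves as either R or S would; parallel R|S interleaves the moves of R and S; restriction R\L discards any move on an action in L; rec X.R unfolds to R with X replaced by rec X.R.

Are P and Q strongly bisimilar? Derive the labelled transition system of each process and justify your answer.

not bisimilar

Reachable graph of P (2 states):
  p0 = a.(0 | 0)\{c} → -a-> p1
  p1 = (0 | 0)\{c} → deadlocked
Reachable graph of Q (1 states):
  q0 = (0 | 0)\{c} → deadlocked
Partition-refinement fixed point:
  B0 = {p0}
  B1 = {p1, q0}
p0 ∈ B0, q0 ∈ B1 → different blocks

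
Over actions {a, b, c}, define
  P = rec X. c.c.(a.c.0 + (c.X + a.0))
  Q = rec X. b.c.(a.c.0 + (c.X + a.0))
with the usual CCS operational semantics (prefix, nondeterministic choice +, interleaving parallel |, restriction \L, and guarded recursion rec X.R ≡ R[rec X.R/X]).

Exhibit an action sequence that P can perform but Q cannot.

LTS(P): 5 reachable states
  s0 = rec X. c.c.(a.c.0 + (c.X + a.0)) | --c--▸ s1
  s1 = c.(a.c.0 + (c.(rec X. c.c.(a.c.0 + (c.X + a.0))) + a.0)) | --c--▸ s2
  s2 = a.c.0 + (c.(rec X. c.c.(a.c.0 + (c.X + a.0))) + a.0) | --a--▸ s3, --a--▸ s4, --c--▸ s0
  s3 = 0 | stopped
  s4 = c.0 | --c--▸ s3
LTS(Q): 5 reachable states
  t0 = rec X. b.c.(a.c.0 + (c.X + a.0)) | --b--▸ t1
  t1 = c.(a.c.0 + (c.(rec X. b.c.(a.c.0 + (c.X + a.0))) + a.0)) | --c--▸ t2
  t2 = a.c.0 + (c.(rec X. b.c.(a.c.0 + (c.X + a.0))) + a.0) | --a--▸ t3, --a--▸ t4, --c--▸ t0
  t3 = 0 | stopped
  t4 = c.0 | --c--▸ t3
Executing c from P (initial set {s0}):
  step 1 (c): {s1}
  — P admits the full trace.
Executing c from Q (initial set {t0}):
  step 1 (c): no successor for Q

c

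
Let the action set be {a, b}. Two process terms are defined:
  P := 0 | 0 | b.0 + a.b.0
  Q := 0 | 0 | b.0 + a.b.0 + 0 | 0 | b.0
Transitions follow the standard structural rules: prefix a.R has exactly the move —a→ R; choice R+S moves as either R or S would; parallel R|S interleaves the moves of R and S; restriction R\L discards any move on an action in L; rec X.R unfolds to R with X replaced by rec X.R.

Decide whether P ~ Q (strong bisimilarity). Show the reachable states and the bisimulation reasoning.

Reachable graph of P (4 states):
  s0 = 0 | 0 | b.0 + a.b.0 | -a-> s1, -b-> s2
  s1 = b.0 | -b-> s3
  s2 = 0 | 0 | 0 | ∅
  s3 = 0 | ∅
Reachable graph of Q (4 states):
  t0 = 0 | 0 | b.0 + a.b.0 + 0 | 0 | b.0 | -a-> t1, -b-> t2
  t1 = b.0 | -b-> t3
  t2 = 0 | 0 | 0 | ∅
  t3 = 0 | ∅
Coarsest stable partition (strong bisimilarity classes):
  B0 = {s0, t0}
  B1 = {s1, t1}
  B2 = {s2, s3, t2, t3}
s0 ∈ B0, t0 ∈ B0 → same block

P ~ Q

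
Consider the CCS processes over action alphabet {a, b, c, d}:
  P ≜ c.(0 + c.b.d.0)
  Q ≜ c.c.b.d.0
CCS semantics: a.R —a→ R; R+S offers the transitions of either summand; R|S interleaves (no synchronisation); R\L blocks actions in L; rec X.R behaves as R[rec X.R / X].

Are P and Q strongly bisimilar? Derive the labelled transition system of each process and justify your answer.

P ~ Q

P's transition system — 5 states:
  m0 = c.(0 + c.b.d.0) :: ··c··> m1
  m1 = 0 + c.b.d.0 :: ··c··> m2
  m2 = b.d.0 :: ··b··> m3
  m3 = d.0 :: ··d··> m4
  m4 = 0 :: deadlocked
Q's transition system — 5 states:
  n0 = c.c.b.d.0 :: ··c··> n1
  n1 = c.b.d.0 :: ··c··> n2
  n2 = b.d.0 :: ··b··> n3
  n3 = d.0 :: ··d··> n4
  n4 = 0 :: deadlocked
Coarsest stable partition (strong bisimilarity classes):
  B0 = {m0, n0}
  B1 = {m1, n1}
  B2 = {m2, n2}
  B3 = {m3, n3}
  B4 = {m4, n4}
m0 ∈ B0, n0 ∈ B0 → same block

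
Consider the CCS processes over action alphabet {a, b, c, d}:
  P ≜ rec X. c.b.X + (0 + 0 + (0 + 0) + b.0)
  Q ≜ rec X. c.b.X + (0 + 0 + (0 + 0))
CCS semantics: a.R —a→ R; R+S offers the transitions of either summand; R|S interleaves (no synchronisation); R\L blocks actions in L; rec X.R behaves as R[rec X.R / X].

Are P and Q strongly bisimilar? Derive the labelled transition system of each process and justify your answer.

NO

LTS(P): 3 reachable states
  p0 = rec X. c.b.X + (0 + 0 + (0 + 0) + b.0) ⊢ =b=> p1, =c=> p2
  p1 = 0 ⊢ deadlocked
  p2 = b.(rec X. c.b.X + (0 + 0 + (0 + 0) + b.0)) ⊢ =b=> p0
LTS(Q): 2 reachable states
  q0 = rec X. c.b.X + (0 + 0 + (0 + 0)) ⊢ =c=> q1
  q1 = b.(rec X. c.b.X + (0 + 0 + (0 + 0))) ⊢ =b=> q0
Bisimilarity quotient blocks:
  B0 = {p0}
  B1 = {p2}
  B2 = {p1}
  B3 = {q0}
  B4 = {q1}
p0 ∈ B0, q0 ∈ B3 → different blocks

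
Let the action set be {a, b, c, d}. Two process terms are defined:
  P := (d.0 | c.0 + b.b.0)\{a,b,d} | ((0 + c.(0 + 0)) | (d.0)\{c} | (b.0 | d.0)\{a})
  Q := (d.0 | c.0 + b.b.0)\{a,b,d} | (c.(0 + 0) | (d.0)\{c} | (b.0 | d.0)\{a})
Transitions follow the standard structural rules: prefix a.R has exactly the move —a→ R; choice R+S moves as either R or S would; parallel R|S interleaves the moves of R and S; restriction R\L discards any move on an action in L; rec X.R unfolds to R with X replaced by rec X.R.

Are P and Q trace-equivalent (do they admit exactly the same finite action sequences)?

trace-equivalent

P's transition system — 32 states:
  p0 = (d.0 | c.0 + b.b.0)\{a,b,d} | ((0 + c.(0 + 0)) | (d.0)\{c} | (b.0 | d.0)\{a}) ⊢ =b=> p1, =c=> p2, =c=> p3, =d=> p4, =d=> p5
  p1 = (d.0 | c.0 + b.b.0)\{a,b,d} | ((0 + c.(0 + 0)) | (d.0)\{c} | (0 | d.0)\{a}) ⊢ =c=> p6, =c=> p7, =d=> p8, =d=> p9
  p2 = (d.0 | 0)\{a,b,d} | ((0 + c.(0 + 0)) | (d.0)\{c} | (b.0 | d.0)\{a}) ⊢ =b=> p6, =c=> p10, =d=> p11, =d=> p12
  p3 = (d.0 | c.0 + b.b.0)\{a,b,d} | ((0 + 0) | (d.0)\{c} | (b.0 | d.0)\{a}) ⊢ =b=> p7, =c=> p10, =d=> p13, =d=> p14
  p4 = (d.0 | c.0 + b.b.0)\{a,b,d} | ((0 + c.(0 + 0)) | (d.0)\{c} | (b.0 | 0)\{a}) ⊢ =b=> p8, =c=> p11, =c=> p13, =d=> p15
  p5 = (d.0 | c.0 + b.b.0)\{a,b,d} | ((0 + c.(0 + 0)) | 0\{c} | (b.0 | d.0)\{a}) ⊢ =b=> p9, =c=> p12, =c=> p14, =d=> p15
  p6 = (d.0 | 0)\{a,b,d} | ((0 + c.(0 + 0)) | (d.0)\{c} | (0 | d.0)\{a}) ⊢ =c=> p16, =d=> p17, =d=> p18
  p7 = (d.0 | c.0 + b.b.0)\{a,b,d} | ((0 + 0) | (d.0)\{c} | (0 | d.0)\{a}) ⊢ =c=> p16, =d=> p19, =d=> p20
  p8 = (d.0 | c.0 + b.b.0)\{a,b,d} | ((0 + c.(0 + 0)) | (d.0)\{c} | (0 | 0)\{a}) ⊢ =c=> p17, =c=> p19, =d=> p21
  p9 = (d.0 | c.0 + b.b.0)\{a,b,d} | ((0 + c.(0 + 0)) | 0\{c} | (0 | d.0)\{a}) ⊢ =c=> p18, =c=> p20, =d=> p21
  p10 = (d.0 | 0)\{a,b,d} | ((0 + 0) | (d.0)\{c} | (b.0 | d.0)\{a}) ⊢ =b=> p16, =d=> p22, =d=> p23
  p11 = (d.0 | 0)\{a,b,d} | ((0 + c.(0 + 0)) | (d.0)\{c} | (b.0 | 0)\{a}) ⊢ =b=> p17, =c=> p22, =d=> p24
  p12 = (d.0 | 0)\{a,b,d} | ((0 + c.(0 + 0)) | 0\{c} | (b.0 | d.0)\{a}) ⊢ =b=> p18, =c=> p23, =d=> p24
  p13 = (d.0 | c.0 + b.b.0)\{a,b,d} | ((0 + 0) | (d.0)\{c} | (b.0 | 0)\{a}) ⊢ =b=> p19, =c=> p22, =d=> p25
  p14 = (d.0 | c.0 + b.b.0)\{a,b,d} | ((0 + 0) | 0\{c} | (b.0 | d.0)\{a}) ⊢ =b=> p20, =c=> p23, =d=> p25
  p15 = (d.0 | c.0 + b.b.0)\{a,b,d} | ((0 + c.(0 + 0)) | 0\{c} | (b.0 | 0)\{a}) ⊢ =b=> p21, =c=> p24, =c=> p25
  p16 = (d.0 | 0)\{a,b,d} | ((0 + 0) | (d.0)\{c} | (0 | d.0)\{a}) ⊢ =d=> p26, =d=> p27
  p17 = (d.0 | 0)\{a,b,d} | ((0 + c.(0 + 0)) | (d.0)\{c} | (0 | 0)\{a}) ⊢ =c=> p26, =d=> p28
  p18 = (d.0 | 0)\{a,b,d} | ((0 + c.(0 + 0)) | 0\{c} | (0 | d.0)\{a}) ⊢ =c=> p27, =d=> p28
  p19 = (d.0 | c.0 + b.b.0)\{a,b,d} | ((0 + 0) | (d.0)\{c} | (0 | 0)\{a}) ⊢ =c=> p26, =d=> p29
  p20 = (d.0 | c.0 + b.b.0)\{a,b,d} | ((0 + 0) | 0\{c} | (0 | d.0)\{a}) ⊢ =c=> p27, =d=> p29
  p21 = (d.0 | c.0 + b.b.0)\{a,b,d} | ((0 + c.(0 + 0)) | 0\{c} | (0 | 0)\{a}) ⊢ =c=> p28, =c=> p29
  p22 = (d.0 | 0)\{a,b,d} | ((0 + 0) | (d.0)\{c} | (b.0 | 0)\{a}) ⊢ =b=> p26, =d=> p30
  p23 = (d.0 | 0)\{a,b,d} | ((0 + 0) | 0\{c} | (b.0 | d.0)\{a}) ⊢ =b=> p27, =d=> p30
  p24 = (d.0 | 0)\{a,b,d} | ((0 + c.(0 + 0)) | 0\{c} | (b.0 | 0)\{a}) ⊢ =b=> p28, =c=> p30
  p25 = (d.0 | c.0 + b.b.0)\{a,b,d} | ((0 + 0) | 0\{c} | (b.0 | 0)\{a}) ⊢ =b=> p29, =c=> p30
  p26 = (d.0 | 0)\{a,b,d} | ((0 + 0) | (d.0)\{c} | (0 | 0)\{a}) ⊢ =d=> p31
  p27 = (d.0 | 0)\{a,b,d} | ((0 + 0) | 0\{c} | (0 | d.0)\{a}) ⊢ =d=> p31
  p28 = (d.0 | 0)\{a,b,d} | ((0 + c.(0 + 0)) | 0\{c} | (0 | 0)\{a}) ⊢ =c=> p31
  p29 = (d.0 | c.0 + b.b.0)\{a,b,d} | ((0 + 0) | 0\{c} | (0 | 0)\{a}) ⊢ =c=> p31
  p30 = (d.0 | 0)\{a,b,d} | ((0 + 0) | 0\{c} | (b.0 | 0)\{a}) ⊢ =b=> p31
  p31 = (d.0 | 0)\{a,b,d} | ((0 + 0) | 0\{c} | (0 | 0)\{a}) ⊢ ∅
Q's transition system — 32 states:
  q0 = (d.0 | c.0 + b.b.0)\{a,b,d} | (c.(0 + 0) | (d.0)\{c} | (b.0 | d.0)\{a}) ⊢ =b=> q1, =c=> q2, =c=> q3, =d=> q4, =d=> q5
  q1 = (d.0 | c.0 + b.b.0)\{a,b,d} | (c.(0 + 0) | (d.0)\{c} | (0 | d.0)\{a}) ⊢ =c=> q6, =c=> q7, =d=> q8, =d=> q9
  q2 = (d.0 | 0)\{a,b,d} | (c.(0 + 0) | (d.0)\{c} | (b.0 | d.0)\{a}) ⊢ =b=> q6, =c=> q10, =d=> q11, =d=> q12
  q3 = (d.0 | c.0 + b.b.0)\{a,b,d} | ((0 + 0) | (d.0)\{c} | (b.0 | d.0)\{a}) ⊢ =b=> q7, =c=> q10, =d=> q13, =d=> q14
  q4 = (d.0 | c.0 + b.b.0)\{a,b,d} | (c.(0 + 0) | (d.0)\{c} | (b.0 | 0)\{a}) ⊢ =b=> q8, =c=> q11, =c=> q13, =d=> q15
  q5 = (d.0 | c.0 + b.b.0)\{a,b,d} | (c.(0 + 0) | 0\{c} | (b.0 | d.0)\{a}) ⊢ =b=> q9, =c=> q12, =c=> q14, =d=> q15
  q6 = (d.0 | 0)\{a,b,d} | (c.(0 + 0) | (d.0)\{c} | (0 | d.0)\{a}) ⊢ =c=> q16, =d=> q17, =d=> q18
  q7 = (d.0 | c.0 + b.b.0)\{a,b,d} | ((0 + 0) | (d.0)\{c} | (0 | d.0)\{a}) ⊢ =c=> q16, =d=> q19, =d=> q20
  q8 = (d.0 | c.0 + b.b.0)\{a,b,d} | (c.(0 + 0) | (d.0)\{c} | (0 | 0)\{a}) ⊢ =c=> q17, =c=> q19, =d=> q21
  q9 = (d.0 | c.0 + b.b.0)\{a,b,d} | (c.(0 + 0) | 0\{c} | (0 | d.0)\{a}) ⊢ =c=> q18, =c=> q20, =d=> q21
  q10 = (d.0 | 0)\{a,b,d} | ((0 + 0) | (d.0)\{c} | (b.0 | d.0)\{a}) ⊢ =b=> q16, =d=> q22, =d=> q23
  q11 = (d.0 | 0)\{a,b,d} | (c.(0 + 0) | (d.0)\{c} | (b.0 | 0)\{a}) ⊢ =b=> q17, =c=> q22, =d=> q24
  q12 = (d.0 | 0)\{a,b,d} | (c.(0 + 0) | 0\{c} | (b.0 | d.0)\{a}) ⊢ =b=> q18, =c=> q23, =d=> q24
  q13 = (d.0 | c.0 + b.b.0)\{a,b,d} | ((0 + 0) | (d.0)\{c} | (b.0 | 0)\{a}) ⊢ =b=> q19, =c=> q22, =d=> q25
  q14 = (d.0 | c.0 + b.b.0)\{a,b,d} | ((0 + 0) | 0\{c} | (b.0 | d.0)\{a}) ⊢ =b=> q20, =c=> q23, =d=> q25
  q15 = (d.0 | c.0 + b.b.0)\{a,b,d} | (c.(0 + 0) | 0\{c} | (b.0 | 0)\{a}) ⊢ =b=> q21, =c=> q24, =c=> q25
  q16 = (d.0 | 0)\{a,b,d} | ((0 + 0) | (d.0)\{c} | (0 | d.0)\{a}) ⊢ =d=> q26, =d=> q27
  q17 = (d.0 | 0)\{a,b,d} | (c.(0 + 0) | (d.0)\{c} | (0 | 0)\{a}) ⊢ =c=> q26, =d=> q28
  q18 = (d.0 | 0)\{a,b,d} | (c.(0 + 0) | 0\{c} | (0 | d.0)\{a}) ⊢ =c=> q27, =d=> q28
  q19 = (d.0 | c.0 + b.b.0)\{a,b,d} | ((0 + 0) | (d.0)\{c} | (0 | 0)\{a}) ⊢ =c=> q26, =d=> q29
  q20 = (d.0 | c.0 + b.b.0)\{a,b,d} | ((0 + 0) | 0\{c} | (0 | d.0)\{a}) ⊢ =c=> q27, =d=> q29
  q21 = (d.0 | c.0 + b.b.0)\{a,b,d} | (c.(0 + 0) | 0\{c} | (0 | 0)\{a}) ⊢ =c=> q28, =c=> q29
  q22 = (d.0 | 0)\{a,b,d} | ((0 + 0) | (d.0)\{c} | (b.0 | 0)\{a}) ⊢ =b=> q26, =d=> q30
  q23 = (d.0 | 0)\{a,b,d} | ((0 + 0) | 0\{c} | (b.0 | d.0)\{a}) ⊢ =b=> q27, =d=> q30
  q24 = (d.0 | 0)\{a,b,d} | (c.(0 + 0) | 0\{c} | (b.0 | 0)\{a}) ⊢ =b=> q28, =c=> q30
  q25 = (d.0 | c.0 + b.b.0)\{a,b,d} | ((0 + 0) | 0\{c} | (b.0 | 0)\{a}) ⊢ =b=> q29, =c=> q30
  q26 = (d.0 | 0)\{a,b,d} | ((0 + 0) | (d.0)\{c} | (0 | 0)\{a}) ⊢ =d=> q31
  q27 = (d.0 | 0)\{a,b,d} | ((0 + 0) | 0\{c} | (0 | d.0)\{a}) ⊢ =d=> q31
  q28 = (d.0 | 0)\{a,b,d} | (c.(0 + 0) | 0\{c} | (0 | 0)\{a}) ⊢ =c=> q31
  q29 = (d.0 | c.0 + b.b.0)\{a,b,d} | ((0 + 0) | 0\{c} | (0 | 0)\{a}) ⊢ =c=> q31
  q30 = (d.0 | 0)\{a,b,d} | ((0 + 0) | 0\{c} | (b.0 | 0)\{a}) ⊢ =b=> q31
  q31 = (d.0 | 0)\{a,b,d} | ((0 + 0) | 0\{c} | (0 | 0)\{a}) ⊢ ∅
Coarsest stable partition (strong bisimilarity classes):
  B0 = {p0, q0}
  B1 = {p1, q1}
  B2 = {p8, p9, q8, q9}
  B3 = {p21, q21}
  B4 = {p28, p29, q28, q29}
  B5 = {p31, q31}
  B6 = {p17, p18, p19, p20, q17, q18, q19, q20}
  B7 = {p26, p27, q26, q27}
  B8 = {p6, p7, q6, q7}
  B9 = {p16, q16}
  B10 = {p4, p5, q4, q5}
  B11 = {p11, p12, p13, p14, q11, q12, q13, q14}
  B12 = {p24, p25, q24, q25}
  B13 = {p30, q30}
  B14 = {p22, p23, q22, q23}
  B15 = {p15, q15}
  B16 = {p2, p3, q2, q3}
  B17 = {p10, q10}
p0 ∈ B0, q0 ∈ B0 → same block
Bisimilar ⇒ trace-equivalent.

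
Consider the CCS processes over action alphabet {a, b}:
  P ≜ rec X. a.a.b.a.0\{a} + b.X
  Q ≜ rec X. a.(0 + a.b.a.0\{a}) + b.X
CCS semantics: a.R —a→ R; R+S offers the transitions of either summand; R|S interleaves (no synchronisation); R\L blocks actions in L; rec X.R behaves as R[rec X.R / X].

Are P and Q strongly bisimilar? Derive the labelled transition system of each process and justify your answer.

Reachable graph of P (5 states):
  m0 = rec X. a.a.b.a.0\{a} + b.X :: ··a··> m1, ··b··> m0
  m1 = a.b.a.0\{a} :: ··a··> m2
  m2 = b.a.0\{a} :: ··b··> m3
  m3 = a.0\{a} :: ··a··> m4
  m4 = 0\{a} :: (no moves)
Reachable graph of Q (5 states):
  n0 = rec X. a.(0 + a.b.a.0\{a}) + b.X :: ··a··> n1, ··b··> n0
  n1 = 0 + a.b.a.0\{a} :: ··a··> n2
  n2 = b.a.0\{a} :: ··b··> n3
  n3 = a.0\{a} :: ··a··> n4
  n4 = 0\{a} :: (no moves)
Bisimilarity quotient blocks:
  B0 = {m0, n0}
  B1 = {m1, n1}
  B2 = {m2, n2}
  B3 = {m3, n3}
  B4 = {m4, n4}
m0 ∈ B0, n0 ∈ B0 → same block

YES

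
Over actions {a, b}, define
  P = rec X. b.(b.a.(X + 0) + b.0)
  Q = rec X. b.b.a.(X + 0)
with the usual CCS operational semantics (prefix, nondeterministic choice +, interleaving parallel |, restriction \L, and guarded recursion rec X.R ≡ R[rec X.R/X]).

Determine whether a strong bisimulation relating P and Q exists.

P's transition system — 5 states:
  u0 = rec X. b.(b.a.(X + 0) + b.0) has moves —b→ u1
  u1 = b.a.((rec X. b.(b.a.(X + 0) + b.0)) + 0) + b.0 has moves —b→ u2, —b→ u3
  u2 = 0 has moves deadlocked
  u3 = a.((rec X. b.(b.a.(X + 0) + b.0)) + 0) has moves —a→ u4
  u4 = (rec X. b.(b.a.(X + 0) + b.0)) + 0 has moves —b→ u1
Q's transition system — 4 states:
  v0 = rec X. b.b.a.(X + 0) has moves —b→ v1
  v1 = b.a.((rec X. b.b.a.(X + 0)) + 0) has moves —b→ v2
  v2 = a.((rec X. b.b.a.(X + 0)) + 0) has moves —a→ v3
  v3 = (rec X. b.b.a.(X + 0)) + 0 has moves —b→ v1
Coarsest stable partition (strong bisimilarity classes):
  B0 = {u0, u4}
  B1 = {u1}
  B2 = {u2}
  B3 = {u3}
  B4 = {v0, v3}
  B5 = {v1}
  B6 = {v2}
u0 ∈ B0, v0 ∈ B4 → different blocks

NO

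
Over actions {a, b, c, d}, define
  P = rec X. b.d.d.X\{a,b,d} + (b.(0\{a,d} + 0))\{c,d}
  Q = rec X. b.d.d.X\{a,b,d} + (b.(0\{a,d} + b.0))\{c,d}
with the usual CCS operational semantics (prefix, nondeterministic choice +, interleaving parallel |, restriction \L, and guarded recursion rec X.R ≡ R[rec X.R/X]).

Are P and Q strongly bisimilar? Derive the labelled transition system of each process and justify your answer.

not bisimilar

LTS(P): 5 reachable states
  s0 = rec X. b.d.d.X\{a,b,d} + (b.(0\{a,d} + 0))\{c,d} ⊢ =b=> s1, =b=> s2
  s1 = (0\{a,d} + 0)\{c,d} ⊢ (no moves)
  s2 = d.d.(rec X. b.d.d.X\{a,b,d} + (b.(0\{a,d} + 0))\{c,d})\{a,b,d} ⊢ =d=> s3
  s3 = d.(rec X. b.d.d.X\{a,b,d} + (b.(0\{a,d} + 0))\{c,d})\{a,b,d} ⊢ =d=> s4
  s4 = (rec X. b.d.d.X\{a,b,d} + (b.(0\{a,d} + 0))\{c,d})\{a,b,d} ⊢ (no moves)
LTS(Q): 6 reachable states
  t0 = rec X. b.d.d.X\{a,b,d} + (b.(0\{a,d} + b.0))\{c,d} ⊢ =b=> t1, =b=> t2
  t1 = (0\{a,d} + b.0)\{c,d} ⊢ =b=> t3
  t2 = d.d.(rec X. b.d.d.X\{a,b,d} + (b.(0\{a,d} + b.0))\{c,d})\{a,b,d} ⊢ =d=> t4
  t3 = 0\{c,d} ⊢ (no moves)
  t4 = d.(rec X. b.d.d.X\{a,b,d} + (b.(0\{a,d} + b.0))\{c,d})\{a,b,d} ⊢ =d=> t5
  t5 = (rec X. b.d.d.X\{a,b,d} + (b.(0\{a,d} + b.0))\{c,d})\{a,b,d} ⊢ (no moves)
Partition-refinement fixed point:
  B0 = {s0}
  B1 = {s1, s4, t3, t5}
  B2 = {s2, t2}
  B3 = {s3, t4}
  B4 = {t0}
  B5 = {t1}
s0 ∈ B0, t0 ∈ B4 → different blocks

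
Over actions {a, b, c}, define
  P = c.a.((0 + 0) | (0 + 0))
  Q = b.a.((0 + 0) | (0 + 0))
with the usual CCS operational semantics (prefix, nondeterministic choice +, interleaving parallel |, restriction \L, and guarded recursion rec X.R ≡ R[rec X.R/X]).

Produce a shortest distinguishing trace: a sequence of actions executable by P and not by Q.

P's transition system — 3 states:
  u0 = c.a.((0 + 0) | (0 + 0)) → --c--▸ u1
  u1 = a.((0 + 0) | (0 + 0)) → --a--▸ u2
  u2 = (0 + 0) | (0 + 0) → deadlocked
Q's transition system — 3 states:
  v0 = b.a.((0 + 0) | (0 + 0)) → --b--▸ v1
  v1 = a.((0 + 0) | (0 + 0)) → --a--▸ v2
  v2 = (0 + 0) | (0 + 0) → deadlocked
Executing c from P (initial set {u0}):
  [1] c ⇒ {u1}
  ✓ P
Executing c from Q (initial set {v0}):
  [1] c ⇒ ∅ (Q stuck)

c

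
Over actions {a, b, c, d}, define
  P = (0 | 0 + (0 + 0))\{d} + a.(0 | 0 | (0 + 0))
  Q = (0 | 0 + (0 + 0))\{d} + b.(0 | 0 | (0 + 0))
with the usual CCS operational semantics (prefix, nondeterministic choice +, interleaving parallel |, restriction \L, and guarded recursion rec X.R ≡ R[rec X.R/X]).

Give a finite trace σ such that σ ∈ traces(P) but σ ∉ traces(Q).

LTS(P): 2 reachable states
  m0 = (0 | 0 + (0 + 0))\{d} + a.(0 | 0 | (0 + 0)) has moves --a--▸ m1
  m1 = 0 | 0 | (0 + 0) has moves stopped
LTS(Q): 2 reachable states
  n0 = (0 | 0 + (0 + 0))\{d} + b.(0 | 0 | (0 + 0)) has moves --b--▸ n1
  n1 = 0 | 0 | (0 + 0) has moves stopped
Executing a from P (initial set {m0}):
  [1] a ⇒ {m1}
  ✓ P
Executing a from Q (initial set {n0}):
  [1] a ⇒ no successor for Q

a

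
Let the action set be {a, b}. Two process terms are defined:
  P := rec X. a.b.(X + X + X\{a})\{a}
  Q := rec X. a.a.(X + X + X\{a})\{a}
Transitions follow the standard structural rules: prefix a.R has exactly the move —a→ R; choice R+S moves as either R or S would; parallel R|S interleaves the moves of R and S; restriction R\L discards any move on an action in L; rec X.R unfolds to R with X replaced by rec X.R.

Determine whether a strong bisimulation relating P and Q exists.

Reachable graph of P (3 states):
  p0 = rec X. a.b.(X + X + X\{a})\{a} has moves ··a··> p1
  p1 = b.((rec X. a.b.(X + X + X\{a})\{a}) + (rec X. a.b.(X + X + X\{a})\{a}) + (rec X. a.b.(X + X + X\{a})\{a})\{a})\{a} has moves ··b··> p2
  p2 = ((rec X. a.b.(X + X + X\{a})\{a}) + (rec X. a.b.(X + X + X\{a})\{a}) + (rec X. a.b.(X + X + X\{a})\{a})\{a})\{a} has moves ·
Reachable graph of Q (3 states):
  q0 = rec X. a.a.(X + X + X\{a})\{a} has moves ··a··> q1
  q1 = a.((rec X. a.a.(X + X + X\{a})\{a}) + (rec X. a.a.(X + X + X\{a})\{a}) + (rec X. a.a.(X + X + X\{a})\{a})\{a})\{a} has moves ··a··> q2
  q2 = ((rec X. a.a.(X + X + X\{a})\{a}) + (rec X. a.a.(X + X + X\{a})\{a}) + (rec X. a.a.(X + X + X\{a})\{a})\{a})\{a} has moves ·
Bisimilarity quotient blocks:
  B0 = {p0}
  B1 = {p1}
  B2 = {p2, q2}
  B3 = {q0}
  B4 = {q1}
p0 ∈ B0, q0 ∈ B3 → different blocks

P ≁ Q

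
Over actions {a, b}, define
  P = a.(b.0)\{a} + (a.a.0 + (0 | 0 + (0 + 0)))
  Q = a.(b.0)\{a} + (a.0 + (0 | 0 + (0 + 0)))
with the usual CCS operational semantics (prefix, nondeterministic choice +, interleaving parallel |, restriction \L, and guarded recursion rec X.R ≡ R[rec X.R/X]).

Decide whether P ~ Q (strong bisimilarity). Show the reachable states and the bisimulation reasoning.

P ≁ Q

P's transition system — 5 states:
  s0 = a.(b.0)\{a} + (a.a.0 + (0 | 0 + (0 + 0))) has moves ··a··> s1, ··a··> s2
  s1 = (b.0)\{a} has moves ··b··> s3
  s2 = a.0 has moves ··a··> s4
  s3 = 0\{a} has moves ·
  s4 = 0 has moves ·
Q's transition system — 4 states:
  t0 = a.(b.0)\{a} + (a.0 + (0 | 0 + (0 + 0))) has moves ··a··> t1, ··a··> t2
  t1 = (b.0)\{a} has moves ··b··> t3
  t2 = 0 has moves ·
  t3 = 0\{a} has moves ·
Partition-refinement fixed point:
  B0 = {s0}
  B1 = {s2}
  B2 = {s3, s4, t2, t3}
  B3 = {s1, t1}
  B4 = {t0}
s0 ∈ B0, t0 ∈ B4 → different blocks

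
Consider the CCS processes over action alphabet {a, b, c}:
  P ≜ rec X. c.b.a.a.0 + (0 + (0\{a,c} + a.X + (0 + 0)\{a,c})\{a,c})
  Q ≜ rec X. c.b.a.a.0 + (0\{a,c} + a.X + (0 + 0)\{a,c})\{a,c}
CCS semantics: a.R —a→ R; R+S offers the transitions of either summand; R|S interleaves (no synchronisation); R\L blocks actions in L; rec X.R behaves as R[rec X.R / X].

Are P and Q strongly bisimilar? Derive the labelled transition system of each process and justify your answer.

LTS(P): 5 reachable states
  u0 = rec X. c.b.a.a.0 + (0 + (0\{a,c} + a.X + (0 + 0)\{a,c})\{a,c}) :: —c→ u1
  u1 = b.a.a.0 :: —b→ u2
  u2 = a.a.0 :: —a→ u3
  u3 = a.0 :: —a→ u4
  u4 = 0 :: deadlocked
LTS(Q): 5 reachable states
  v0 = rec X. c.b.a.a.0 + (0\{a,c} + a.X + (0 + 0)\{a,c})\{a,c} :: —c→ v1
  v1 = b.a.a.0 :: —b→ v2
  v2 = a.a.0 :: —a→ v3
  v3 = a.0 :: —a→ v4
  v4 = 0 :: deadlocked
Partition-refinement fixed point:
  B0 = {u0, v0}
  B1 = {u1, v1}
  B2 = {u2, v2}
  B3 = {u3, v3}
  B4 = {u4, v4}
u0 ∈ B0, v0 ∈ B0 → same block

P ~ Q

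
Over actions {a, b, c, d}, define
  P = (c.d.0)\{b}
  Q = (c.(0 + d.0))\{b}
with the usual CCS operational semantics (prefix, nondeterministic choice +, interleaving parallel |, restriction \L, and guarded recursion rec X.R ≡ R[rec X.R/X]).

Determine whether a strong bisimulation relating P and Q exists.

P ~ Q

Reachable graph of P (3 states):
  u0 = (c.d.0)\{b} | --c--▸ u1
  u1 = (d.0)\{b} | --d--▸ u2
  u2 = 0\{b} | ·
Reachable graph of Q (3 states):
  v0 = (c.(0 + d.0))\{b} | --c--▸ v1
  v1 = (0 + d.0)\{b} | --d--▸ v2
  v2 = 0\{b} | ·
Partition-refinement fixed point:
  B0 = {u0, v0}
  B1 = {u1, v1}
  B2 = {u2, v2}
u0 ∈ B0, v0 ∈ B0 → same block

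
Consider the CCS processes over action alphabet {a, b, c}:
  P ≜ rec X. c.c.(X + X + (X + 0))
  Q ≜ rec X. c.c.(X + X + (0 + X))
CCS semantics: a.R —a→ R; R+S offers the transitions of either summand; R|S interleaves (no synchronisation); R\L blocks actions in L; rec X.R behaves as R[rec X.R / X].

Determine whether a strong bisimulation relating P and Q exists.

bisimilar

P's transition system — 3 states:
  u0 = rec X. c.c.(X + X + (X + 0)) | --c--▸ u1
  u1 = c.((rec X. c.c.(X + X + (X + 0))) + (rec X. c.c.(X + X + (X + 0))) + ((rec X. c.c.(X + X + (X + 0))) + 0)) | --c--▸ u2
  u2 = (rec X. c.c.(X + X + (X + 0))) + (rec X. c.c.(X + X + (X + 0))) + ((rec X. c.c.(X + X + (X + 0))) + 0) | --c--▸ u1
Q's transition system — 3 states:
  v0 = rec X. c.c.(X + X + (0 + X)) | --c--▸ v1
  v1 = c.((rec X. c.c.(X + X + (0 + X))) + (rec X. c.c.(X + X + (0 + X))) + (0 + (rec X. c.c.(X + X + (0 + X))))) | --c--▸ v2
  v2 = (rec X. c.c.(X + X + (0 + X))) + (rec X. c.c.(X + X + (0 + X))) + (0 + (rec X. c.c.(X + X + (0 + X)))) | --c--▸ v1
Partition-refinement fixed point:
  B0 = {u0, u1, u2, v0, v1, v2}
u0 ∈ B0, v0 ∈ B0 → same block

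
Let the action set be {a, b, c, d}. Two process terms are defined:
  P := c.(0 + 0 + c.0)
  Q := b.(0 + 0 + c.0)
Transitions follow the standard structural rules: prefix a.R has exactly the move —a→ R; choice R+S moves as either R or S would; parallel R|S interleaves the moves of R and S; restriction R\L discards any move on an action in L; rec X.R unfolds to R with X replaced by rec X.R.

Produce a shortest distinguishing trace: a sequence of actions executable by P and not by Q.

c

P's transition system — 3 states:
  p0 = c.(0 + 0 + c.0) has moves ··c··> p1
  p1 = 0 + 0 + c.0 has moves ··c··> p2
  p2 = 0 has moves ·
Q's transition system — 3 states:
  q0 = b.(0 + 0 + c.0) has moves ··b··> q1
  q1 = 0 + 0 + c.0 has moves ··c··> q2
  q2 = 0 has moves ·
Executing c from P (initial set {p0}):
  after c @ step 1: {p1}
  P completes σ.
Executing c from Q (initial set {q0}):
  after c @ step 1: ∅  — Q cannot continue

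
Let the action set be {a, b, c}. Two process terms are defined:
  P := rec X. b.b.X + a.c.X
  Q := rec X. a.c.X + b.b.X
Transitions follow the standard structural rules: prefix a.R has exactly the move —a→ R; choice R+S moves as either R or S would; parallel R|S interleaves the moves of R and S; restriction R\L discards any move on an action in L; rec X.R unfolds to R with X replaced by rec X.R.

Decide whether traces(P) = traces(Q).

LTS(P): 3 reachable states
  p0 = rec X. b.b.X + a.c.X :: ··a··> p1, ··b··> p2
  p1 = c.(rec X. b.b.X + a.c.X) :: ··c··> p0
  p2 = b.(rec X. b.b.X + a.c.X) :: ··b··> p0
LTS(Q): 3 reachable states
  q0 = rec X. a.c.X + b.b.X :: ··a··> q1, ··b··> q2
  q1 = c.(rec X. a.c.X + b.b.X) :: ··c··> q0
  q2 = b.(rec X. a.c.X + b.b.X) :: ··b··> q0
Partition-refinement fixed point:
  B0 = {p0, q0}
  B1 = {p1, q1}
  B2 = {p2, q2}
p0 ∈ B0, q0 ∈ B0 → same block
Bisimilar ⇒ trace-equivalent.

YES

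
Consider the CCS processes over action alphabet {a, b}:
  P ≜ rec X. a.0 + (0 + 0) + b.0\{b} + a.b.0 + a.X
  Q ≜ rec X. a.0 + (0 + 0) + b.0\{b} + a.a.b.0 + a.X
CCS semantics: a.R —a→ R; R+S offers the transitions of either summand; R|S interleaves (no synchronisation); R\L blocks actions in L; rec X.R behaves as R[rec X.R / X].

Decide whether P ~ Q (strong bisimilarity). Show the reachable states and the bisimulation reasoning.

not bisimilar

P's transition system — 4 states:
  p0 = rec X. a.0 + (0 + 0) + b.0\{b} + a.b.0 + a.X :: =a=> p0, =a=> p1, =a=> p2, =b=> p3
  p1 = 0 :: ·
  p2 = b.0 :: =b=> p1
  p3 = 0\{b} :: ·
Q's transition system — 5 states:
  q0 = rec X. a.0 + (0 + 0) + b.0\{b} + a.a.b.0 + a.X :: =a=> q0, =a=> q1, =a=> q2, =b=> q3
  q1 = 0 :: ·
  q2 = a.b.0 :: =a=> q4
  q3 = 0\{b} :: ·
  q4 = b.0 :: =b=> q1
Bisimilarity quotient blocks:
  B0 = {p0}
  B1 = {p1, p3, q1, q3}
  B2 = {p2, q4}
  B3 = {q0}
  B4 = {q2}
p0 ∈ B0, q0 ∈ B3 → different blocks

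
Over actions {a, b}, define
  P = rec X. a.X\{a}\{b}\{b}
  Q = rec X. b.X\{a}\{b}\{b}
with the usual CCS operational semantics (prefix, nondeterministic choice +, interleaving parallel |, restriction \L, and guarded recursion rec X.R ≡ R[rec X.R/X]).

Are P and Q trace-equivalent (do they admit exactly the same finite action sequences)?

LTS(P): 2 reachable states
  s0 = rec X. a.X\{a}\{b}\{b} | --a--▸ s1
  s1 = (rec X. a.X\{a}\{b}\{b})\{a}\{b}\{b} | ∅
LTS(Q): 2 reachable states
  t0 = rec X. b.X\{a}\{b}\{b} | --b--▸ t1
  t1 = (rec X. b.X\{a}\{b}\{b})\{a}\{b}\{b} | ∅
Trace ⟨a⟩ through P, begin at {s0}:
  step 1 (a): {s1}
  ✓ P
Trace ⟨a⟩ through Q, begin at {t0}:
  step 1 (a): no successor for Q

traces(P) ≠ traces(Q) — witness ⟨a⟩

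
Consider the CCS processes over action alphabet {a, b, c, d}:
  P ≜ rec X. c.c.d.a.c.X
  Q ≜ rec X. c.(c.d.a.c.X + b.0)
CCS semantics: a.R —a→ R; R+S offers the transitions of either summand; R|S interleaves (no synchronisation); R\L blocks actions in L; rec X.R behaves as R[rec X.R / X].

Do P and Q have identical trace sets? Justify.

traces(P) ≠ traces(Q) — witness ⟨cb⟩

P's transition system — 5 states:
  s0 = rec X. c.c.d.a.c.X :: —c→ s1
  s1 = c.d.a.c.(rec X. c.c.d.a.c.X) :: —c→ s2
  s2 = d.a.c.(rec X. c.c.d.a.c.X) :: —d→ s3
  s3 = a.c.(rec X. c.c.d.a.c.X) :: —a→ s4
  s4 = c.(rec X. c.c.d.a.c.X) :: —c→ s0
Q's transition system — 6 states:
  t0 = rec X. c.(c.d.a.c.X + b.0) :: —c→ t1
  t1 = c.d.a.c.(rec X. c.(c.d.a.c.X + b.0)) + b.0 :: —b→ t2, —c→ t3
  t2 = 0 :: stopped
  t3 = d.a.c.(rec X. c.(c.d.a.c.X + b.0)) :: —d→ t4
  t4 = a.c.(rec X. c.(c.d.a.c.X + b.0)) :: —a→ t5
  t5 = c.(rec X. c.(c.d.a.c.X + b.0)) :: —c→ t0
Executing cb from Q (initial set {t0}):
  after c @ step 1: {t1}
  after b @ step 2: {t2}
  Q completes σ.
Executing cb from P (initial set {s0}):
  after c @ step 1: {s1}
  after b @ step 2: ∅ (P stuck)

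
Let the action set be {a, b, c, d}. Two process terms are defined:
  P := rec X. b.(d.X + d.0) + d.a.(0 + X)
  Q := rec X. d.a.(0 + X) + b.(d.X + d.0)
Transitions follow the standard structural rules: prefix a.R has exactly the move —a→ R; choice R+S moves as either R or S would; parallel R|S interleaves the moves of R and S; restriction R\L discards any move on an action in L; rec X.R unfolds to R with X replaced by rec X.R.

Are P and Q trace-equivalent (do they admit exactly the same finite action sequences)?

YES

Reachable graph of P (5 states):
  s0 = rec X. b.(d.X + d.0) + d.a.(0 + X) ⊢ —b→ s1, —d→ s2
  s1 = d.(rec X. b.(d.X + d.0) + d.a.(0 + X)) + d.0 ⊢ —d→ s0, —d→ s3
  s2 = a.(0 + (rec X. b.(d.X + d.0) + d.a.(0 + X))) ⊢ —a→ s4
  s3 = 0 ⊢ ·
  s4 = 0 + (rec X. b.(d.X + d.0) + d.a.(0 + X)) ⊢ —b→ s1, —d→ s2
Reachable graph of Q (5 states):
  t0 = rec X. d.a.(0 + X) + b.(d.X + d.0) ⊢ —b→ t1, —d→ t2
  t1 = d.(rec X. d.a.(0 + X) + b.(d.X + d.0)) + d.0 ⊢ —d→ t0, —d→ t3
  t2 = a.(0 + (rec X. d.a.(0 + X) + b.(d.X + d.0))) ⊢ —a→ t4
  t3 = 0 ⊢ ·
  t4 = 0 + (rec X. d.a.(0 + X) + b.(d.X + d.0)) ⊢ —b→ t1, —d→ t2
Bisimilarity quotient blocks:
  B0 = {s0, s4, t0, t4}
  B1 = {s1, t1}
  B2 = {s3, t3}
  B3 = {s2, t2}
s0 ∈ B0, t0 ∈ B0 → same block
Bisimilar ⇒ trace-equivalent.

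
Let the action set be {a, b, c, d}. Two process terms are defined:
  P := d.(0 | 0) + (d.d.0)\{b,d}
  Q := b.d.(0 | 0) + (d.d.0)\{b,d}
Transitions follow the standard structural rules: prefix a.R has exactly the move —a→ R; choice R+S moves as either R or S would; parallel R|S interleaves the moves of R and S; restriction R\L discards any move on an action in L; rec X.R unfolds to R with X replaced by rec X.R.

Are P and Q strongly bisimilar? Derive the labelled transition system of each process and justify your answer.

Reachable graph of P (2 states):
  u0 = d.(0 | 0) + (d.d.0)\{b,d} | —d→ u1
  u1 = 0 | 0 | stopped
Reachable graph of Q (3 states):
  v0 = b.d.(0 | 0) + (d.d.0)\{b,d} | —b→ v1
  v1 = d.(0 | 0) | —d→ v2
  v2 = 0 | 0 | stopped
Bisimilarity quotient blocks:
  B0 = {u0, v1}
  B1 = {u1, v2}
  B2 = {v0}
u0 ∈ B0, v0 ∈ B2 → different blocks

P ≁ Q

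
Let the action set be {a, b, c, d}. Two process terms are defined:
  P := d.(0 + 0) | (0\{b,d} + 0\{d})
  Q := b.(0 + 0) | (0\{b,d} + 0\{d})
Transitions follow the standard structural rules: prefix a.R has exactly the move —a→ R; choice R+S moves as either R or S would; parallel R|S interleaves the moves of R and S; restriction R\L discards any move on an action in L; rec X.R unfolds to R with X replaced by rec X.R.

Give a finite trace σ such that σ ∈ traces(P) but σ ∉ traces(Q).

Reachable graph of P (2 states):
  u0 = d.(0 + 0) | (0\{b,d} + 0\{d}) → =d=> u1
  u1 = (0 + 0) | (0\{b,d} + 0\{d}) → stopped
Reachable graph of Q (2 states):
  v0 = b.(0 + 0) | (0\{b,d} + 0\{d}) → =b=> v1
  v1 = (0 + 0) | (0\{b,d} + 0\{d}) → stopped
Executing d from P (initial set {u0}):
  [1] d ⇒ {u1}
  P completes σ.
Executing d from Q (initial set {v0}):
  [1] d ⇒ no successor for Q

d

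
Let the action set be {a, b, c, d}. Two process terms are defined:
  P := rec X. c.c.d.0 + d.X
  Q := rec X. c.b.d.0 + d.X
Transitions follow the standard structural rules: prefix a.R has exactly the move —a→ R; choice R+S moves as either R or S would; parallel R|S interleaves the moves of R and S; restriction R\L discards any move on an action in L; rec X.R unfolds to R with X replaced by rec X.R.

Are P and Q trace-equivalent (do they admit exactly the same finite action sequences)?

Reachable graph of P (4 states):
  m0 = rec X. c.c.d.0 + d.X :: ··c··> m1, ··d··> m0
  m1 = c.d.0 :: ··c··> m2
  m2 = d.0 :: ··d··> m3
  m3 = 0 :: ∅
Reachable graph of Q (4 states):
  n0 = rec X. c.b.d.0 + d.X :: ··c··> n1, ··d··> n0
  n1 = b.d.0 :: ··b··> n2
  n2 = d.0 :: ··d··> n3
  n3 = 0 :: ∅
Executing cc from P (initial set {m0}):
  [1] c ⇒ {m1}
  [2] c ⇒ {m2}
  ✓ P
Executing cc from Q (initial set {n0}):
  [1] c ⇒ {n1}
  [2] c ⇒ ∅ (Q stuck)

trace-distinct — witness ⟨cc⟩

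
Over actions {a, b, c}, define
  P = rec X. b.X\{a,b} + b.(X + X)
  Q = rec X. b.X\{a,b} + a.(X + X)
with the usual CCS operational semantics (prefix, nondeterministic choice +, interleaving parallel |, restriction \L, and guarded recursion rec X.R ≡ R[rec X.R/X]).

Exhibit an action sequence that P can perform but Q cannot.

P's transition system — 3 states:
  p0 = rec X. b.X\{a,b} + b.(X + X) has moves --b--▸ p1, --b--▸ p2
  p1 = (rec X. b.X\{a,b} + b.(X + X)) + (rec X. b.X\{a,b} + b.(X + X)) has moves --b--▸ p1, --b--▸ p2
  p2 = (rec X. b.X\{a,b} + b.(X + X))\{a,b} has moves ·
Q's transition system — 3 states:
  q0 = rec X. b.X\{a,b} + a.(X + X) has moves --a--▸ q1, --b--▸ q2
  q1 = (rec X. b.X\{a,b} + a.(X + X)) + (rec X. b.X\{a,b} + a.(X + X)) has moves --a--▸ q1, --b--▸ q2
  q2 = (rec X. b.X\{a,b} + a.(X + X))\{a,b} has moves ·
Run σ = ⟨bb⟩ on P: start {p0}
  [1] b ⇒ {p1, p2}
  [2] b ⇒ {p1, p2}
  P completes σ.
Run σ = ⟨bb⟩ on Q: start {q0}
  [1] b ⇒ {q2}
  [2] b ⇒ no successor for Q

bb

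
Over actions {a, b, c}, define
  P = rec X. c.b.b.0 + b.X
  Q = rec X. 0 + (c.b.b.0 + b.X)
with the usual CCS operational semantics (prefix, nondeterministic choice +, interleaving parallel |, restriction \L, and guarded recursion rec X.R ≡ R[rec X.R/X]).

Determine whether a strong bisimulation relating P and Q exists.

bisimilar

LTS(P): 4 reachable states
  m0 = rec X. c.b.b.0 + b.X | ··b··> m0, ··c··> m1
  m1 = b.b.0 | ··b··> m2
  m2 = b.0 | ··b··> m3
  m3 = 0 | (no moves)
LTS(Q): 4 reachable states
  n0 = rec X. 0 + (c.b.b.0 + b.X) | ··b··> n0, ··c··> n1
  n1 = b.b.0 | ··b··> n2
  n2 = b.0 | ··b··> n3
  n3 = 0 | (no moves)
Partition-refinement fixed point:
  B0 = {m0, n0}
  B1 = {m1, n1}
  B2 = {m2, n2}
  B3 = {m3, n3}
m0 ∈ B0, n0 ∈ B0 → same block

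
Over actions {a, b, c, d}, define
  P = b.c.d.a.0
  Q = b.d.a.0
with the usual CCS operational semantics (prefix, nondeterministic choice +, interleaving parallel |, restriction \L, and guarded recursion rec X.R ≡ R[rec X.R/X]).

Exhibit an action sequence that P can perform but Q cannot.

Reachable graph of P (5 states):
  s0 = b.c.d.a.0 → =b=> s1
  s1 = c.d.a.0 → =c=> s2
  s2 = d.a.0 → =d=> s3
  s3 = a.0 → =a=> s4
  s4 = 0 → deadlocked
Reachable graph of Q (4 states):
  t0 = b.d.a.0 → =b=> t1
  t1 = d.a.0 → =d=> t2
  t2 = a.0 → =a=> t3
  t3 = 0 → deadlocked
Trace ⟨bc⟩ through P, begin at {s0}:
  [1] b ⇒ {s1}
  [2] c ⇒ {s2}
  — P admits the full trace.
Trace ⟨bc⟩ through Q, begin at {t0}:
  [1] b ⇒ {t1}
  [2] c ⇒ ∅  — Q cannot continue

bc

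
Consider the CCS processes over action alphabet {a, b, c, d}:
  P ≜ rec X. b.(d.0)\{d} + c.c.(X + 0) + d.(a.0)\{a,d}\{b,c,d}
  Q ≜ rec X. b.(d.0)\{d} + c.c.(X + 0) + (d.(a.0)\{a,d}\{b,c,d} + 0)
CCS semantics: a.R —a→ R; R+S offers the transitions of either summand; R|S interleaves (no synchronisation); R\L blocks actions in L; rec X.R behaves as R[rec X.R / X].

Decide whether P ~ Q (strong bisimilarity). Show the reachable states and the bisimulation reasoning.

Reachable graph of P (5 states):
  s0 = rec X. b.(d.0)\{d} + c.c.(X + 0) + d.(a.0)\{a,d}\{b,c,d} has moves =b=> s1, =c=> s2, =d=> s3
  s1 = (d.0)\{d} has moves deadlocked
  s2 = c.((rec X. b.(d.0)\{d} + c.c.(X + 0) + d.(a.0)\{a,d}\{b,c,d}) + 0) has moves =c=> s4
  s3 = (a.0)\{a,d}\{b,c,d} has moves deadlocked
  s4 = (rec X. b.(d.0)\{d} + c.c.(X + 0) + d.(a.0)\{a,d}\{b,c,d}) + 0 has moves =b=> s1, =c=> s2, =d=> s3
Reachable graph of Q (5 states):
  t0 = rec X. b.(d.0)\{d} + c.c.(X + 0) + (d.(a.0)\{a,d}\{b,c,d} + 0) has moves =b=> t1, =c=> t2, =d=> t3
  t1 = (d.0)\{d} has moves deadlocked
  t2 = c.((rec X. b.(d.0)\{d} + c.c.(X + 0) + (d.(a.0)\{a,d}\{b,c,d} + 0)) + 0) has moves =c=> t4
  t3 = (a.0)\{a,d}\{b,c,d} has moves deadlocked
  t4 = (rec X. b.(d.0)\{d} + c.c.(X + 0) + (d.(a.0)\{a,d}\{b,c,d} + 0)) + 0 has moves =b=> t1, =c=> t2, =d=> t3
Partition-refinement fixed point:
  B0 = {s0, s4, t0, t4}
  B1 = {s2, t2}
  B2 = {s1, s3, t1, t3}
s0 ∈ B0, t0 ∈ B0 → same block

P ~ Q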